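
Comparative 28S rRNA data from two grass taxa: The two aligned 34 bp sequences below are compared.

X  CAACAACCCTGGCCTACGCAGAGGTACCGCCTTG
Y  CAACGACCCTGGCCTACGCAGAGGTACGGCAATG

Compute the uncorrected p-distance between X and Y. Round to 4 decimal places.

The sequences differ at 4 of 34 positions (sites 5, 28, 31, 32).
p = 4/34 = 0.117647… ≈ 0.1176 (to 4 d.p.).

0.1176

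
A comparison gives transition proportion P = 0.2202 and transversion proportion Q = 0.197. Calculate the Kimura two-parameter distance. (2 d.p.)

0.63

Under the Kimura two-parameter model, d = −½ ln(1 − 2P − Q) − ¼ ln(1 − 2Q).
1 − 2P − Q = 0.3626, giving −½ ln(0.3626) = 0.507227.
1 − 2Q = 0.606, giving −¼ ln(0.606) = 0.125219.
d = 0.507227 + 0.125219 = 0.632446.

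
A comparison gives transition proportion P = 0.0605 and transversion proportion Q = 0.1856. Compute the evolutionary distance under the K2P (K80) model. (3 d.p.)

Under the Kimura two-parameter model, d = −½ ln(1 − 2P − Q) − ¼ ln(1 − 2Q).
1 − 2P − Q = 0.6934, giving −½ ln(0.6934) = 0.183074.
1 − 2Q = 0.6288, giving −¼ ln(0.6288) = 0.115986.
d = 0.183074 + 0.115986 = 0.299060.

0.299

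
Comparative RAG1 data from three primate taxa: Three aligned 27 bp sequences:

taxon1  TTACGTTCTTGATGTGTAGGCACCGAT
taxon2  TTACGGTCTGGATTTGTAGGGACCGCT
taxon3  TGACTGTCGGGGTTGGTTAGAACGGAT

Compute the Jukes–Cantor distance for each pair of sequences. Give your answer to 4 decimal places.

d(taxon1,taxon2) = 0.2127, d(taxon1,taxon3) = 0.6735, d(taxon2,taxon3) = 0.5107

taxon1–taxon2: 5/27 sites differ → p ≈ 0.185185, d = −0.75 ln(1 − 0.246913) = 0.212681 ≈ 0.2127.
taxon1–taxon3: 12/27 sites differ → p ≈ 0.444444, d = −0.75 ln(1 − 0.592592) = 0.673455 ≈ 0.6735.
taxon2–taxon3: 10/27 sites differ → p ≈ 0.37037, d = −0.75 ln(1 − 0.493827) = 0.510658 ≈ 0.5107.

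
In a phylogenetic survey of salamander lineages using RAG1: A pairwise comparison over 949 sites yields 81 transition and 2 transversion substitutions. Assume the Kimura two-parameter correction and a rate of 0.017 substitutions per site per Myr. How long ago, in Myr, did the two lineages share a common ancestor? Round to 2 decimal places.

2.82

P = 81/949 ≈ 0.085353 and Q = 2/949 ≈ 0.002107.
Under the Kimura two-parameter model, d = −½ ln(1 − 2P − Q) − ¼ ln(1 − 2Q).
1 − 2P − Q = 0.827187, giving −½ ln(0.827187) = 0.094862.
1 − 2Q = 0.995786, giving −¼ ln(0.995786) = 0.001056.
d = 0.094862 + 0.001056 = 0.095918.
Under a molecular clock d = 2μt, so t = d/(2μ) = 0.095918 / (2 × 0.017) = 2.82 Myr.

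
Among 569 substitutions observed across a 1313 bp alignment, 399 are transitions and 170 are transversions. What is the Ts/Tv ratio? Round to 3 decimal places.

R = 399/170 = 2.347058… ≈ 2.347 (to 3 d.p.).

2.347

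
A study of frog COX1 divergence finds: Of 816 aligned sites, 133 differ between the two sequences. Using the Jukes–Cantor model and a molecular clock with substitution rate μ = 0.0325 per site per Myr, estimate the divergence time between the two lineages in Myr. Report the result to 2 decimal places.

2.83

p = 133/816 ≈ 0.16299.
d = −(3/4) ln(1 − 4p/3) = −0.75 ln(1 − 0.21732) = −0.75 ln(0.78268)
  = −0.75 × (-0.245031) = 0.183773 substitutions/site.
Under a molecular clock d = 2μt, so t = d/(2μ) = 0.183773 / (2 × 0.0325) = 2.83 Myr.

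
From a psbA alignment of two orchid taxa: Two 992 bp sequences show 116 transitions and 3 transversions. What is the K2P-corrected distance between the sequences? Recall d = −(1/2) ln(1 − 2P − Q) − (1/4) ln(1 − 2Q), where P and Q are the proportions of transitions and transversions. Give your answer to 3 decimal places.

P = 116/992 ≈ 0.116935 and Q = 3/992 ≈ 0.003024.
Under the Kimura two-parameter model, d = −½ ln(1 − 2P − Q) − ¼ ln(1 − 2Q).
1 − 2P − Q = 0.763106, giving −½ ln(0.763106) = 0.135179.
1 − 2Q = 0.993952, giving −¼ ln(0.993952) = 0.001517.
d = 0.135179 + 0.001517 = 0.136696.

0.137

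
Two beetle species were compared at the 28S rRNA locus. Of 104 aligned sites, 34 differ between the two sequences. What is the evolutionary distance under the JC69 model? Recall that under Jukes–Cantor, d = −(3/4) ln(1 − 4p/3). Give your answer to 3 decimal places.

p = 34/104 ≈ 0.326923.
d = −(3/4) ln(1 − 4p/3) = −0.75 ln(1 − 0.435897) = −0.75 ln(0.564103)
  = −0.75 × (-0.572518) = 0.429389 substitutions/site.

0.429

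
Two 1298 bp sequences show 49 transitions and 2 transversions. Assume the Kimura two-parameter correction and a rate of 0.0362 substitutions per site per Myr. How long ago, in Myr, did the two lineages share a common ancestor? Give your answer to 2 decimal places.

P = 49/1298 ≈ 0.03775 and Q = 2/1298 ≈ 0.001541.
Under the Kimura two-parameter model, d = −½ ln(1 − 2P − Q) − ¼ ln(1 − 2Q).
1 − 2P − Q = 0.922959, giving −½ ln(0.922959) = 0.040085.
1 − 2Q = 0.996918, giving −¼ ln(0.996918) = 0.000772.
d = 0.040085 + 0.000772 = 0.040857.
Under a molecular clock d = 2μt, so t = d/(2μ) = 0.040857 / (2 × 0.0362) = 0.56 Myr.

0.56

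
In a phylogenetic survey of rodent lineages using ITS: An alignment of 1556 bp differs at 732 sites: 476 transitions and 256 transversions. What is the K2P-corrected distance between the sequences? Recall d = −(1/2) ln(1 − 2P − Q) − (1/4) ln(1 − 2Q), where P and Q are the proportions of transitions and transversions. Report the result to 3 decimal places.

0.849

P = 476/1556 ≈ 0.305913 and Q = 256/1556 ≈ 0.164524.
Under the Kimura two-parameter model, d = −½ ln(1 − 2P − Q) − ¼ ln(1 − 2Q).
1 − 2P − Q = 0.22365, giving −½ ln(0.22365) = 0.748836.
1 − 2Q = 0.670952, giving −¼ ln(0.670952) = 0.099764.
d = 0.748836 + 0.099764 = 0.848600.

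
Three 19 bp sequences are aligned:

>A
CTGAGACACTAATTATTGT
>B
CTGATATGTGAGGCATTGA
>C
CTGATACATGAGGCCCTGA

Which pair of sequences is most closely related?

A–B: 9/19 differ, p = 0.474, d = 0.749.
A–C: 9/19 differ, p = 0.474, d = 0.749.
B–C: 4/19 differ, p = 0.211, d = 0.247.
The smallest distance is between B and C.

B and C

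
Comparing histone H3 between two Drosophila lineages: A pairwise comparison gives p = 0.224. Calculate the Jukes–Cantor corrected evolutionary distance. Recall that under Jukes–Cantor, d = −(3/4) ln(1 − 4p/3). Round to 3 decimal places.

0.266

d = −(3/4) ln(1 − 4p/3) = −0.75 ln(1 − 0.298667) = −0.75 ln(0.701333)
  = −0.75 × (-0.354772) = 0.266079 substitutions/site.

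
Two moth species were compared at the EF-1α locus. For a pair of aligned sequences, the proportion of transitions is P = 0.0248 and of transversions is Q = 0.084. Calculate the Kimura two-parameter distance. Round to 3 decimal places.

0.118

Under the Kimura two-parameter model, d = −½ ln(1 − 2P − Q) − ¼ ln(1 − 2Q).
1 − 2P − Q = 0.8664, giving −½ ln(0.8664) = 0.071704.
1 − 2Q = 0.832, giving −¼ ln(0.832) = 0.045981.
d = 0.071704 + 0.045981 = 0.117685.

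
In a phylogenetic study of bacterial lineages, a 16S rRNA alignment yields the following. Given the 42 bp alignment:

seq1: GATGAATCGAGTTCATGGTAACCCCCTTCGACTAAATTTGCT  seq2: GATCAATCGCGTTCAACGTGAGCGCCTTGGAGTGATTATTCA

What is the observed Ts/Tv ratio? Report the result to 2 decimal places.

0.17

Transitions are A↔G and C↔T; transversions are all other mismatches.
Transitions: 2. Transversions: 12.
R = 2/12 = 0.166666… ≈ 0.17 (to 2 d.p.).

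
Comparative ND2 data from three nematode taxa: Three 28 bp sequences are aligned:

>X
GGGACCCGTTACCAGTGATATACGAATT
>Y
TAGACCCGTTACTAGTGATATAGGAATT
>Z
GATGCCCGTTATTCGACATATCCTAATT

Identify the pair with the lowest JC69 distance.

X and Y

X–Y: 4/28 differ, p = 0.143, d = 0.158.
X–Z: 10/28 differ, p = 0.357, d = 0.485.
Y–Z: 10/28 differ, p = 0.357, d = 0.485.
The smallest distance is between X and Y.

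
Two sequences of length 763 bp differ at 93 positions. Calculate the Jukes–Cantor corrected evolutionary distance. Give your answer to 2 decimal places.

p = 93/763 ≈ 0.121887.
d = −(3/4) ln(1 − 4p/3) = −0.75 ln(1 − 0.162516) = −0.75 ln(0.837484)
  = −0.75 × (-0.177353) = 0.133015 substitutions/site.

0.13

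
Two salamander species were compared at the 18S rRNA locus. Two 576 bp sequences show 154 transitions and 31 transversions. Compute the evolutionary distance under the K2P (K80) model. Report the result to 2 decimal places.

0.47

P = 154/576 ≈ 0.267361 and Q = 31/576 ≈ 0.053819.
Under the Kimura two-parameter model, d = −½ ln(1 − 2P − Q) − ¼ ln(1 − 2Q).
1 − 2P − Q = 0.411459, giving −½ ln(0.411459) = 0.444023.
1 − 2Q = 0.892362, giving −¼ ln(0.892362) = 0.028471.
d = 0.444023 + 0.028471 = 0.472494.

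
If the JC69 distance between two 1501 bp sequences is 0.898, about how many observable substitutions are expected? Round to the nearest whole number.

Invert JC69: p = (3/4)(1 − e^(−4d/3)) = 0.75 × (1 − e^(-1.197333)) = 0.75 × (1 − 0.301999) = 0.523501.
Expected differing sites = pL ≈ 0.523501 × 1501 = 785.775001 ≈ 786.

786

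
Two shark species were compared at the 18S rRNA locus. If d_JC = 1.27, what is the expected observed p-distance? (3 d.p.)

0.612

p = (3/4)(1 − e^(−4d/3)) = 0.75 × (1 − e^(-1.693333)) = 0.75 × (1 − 0.183906) = 0.612071.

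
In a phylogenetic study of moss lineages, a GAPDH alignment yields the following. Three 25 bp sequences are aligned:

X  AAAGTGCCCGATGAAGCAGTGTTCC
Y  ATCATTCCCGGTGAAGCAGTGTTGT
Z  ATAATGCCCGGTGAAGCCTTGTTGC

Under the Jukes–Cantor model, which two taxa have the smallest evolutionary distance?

X–Y: 7/25 differ, p = 0.280, d = 0.351.
X–Z: 6/25 differ, p = 0.240, d = 0.289.
Y–Z: 5/25 differ, p = 0.200, d = 0.233.
The smallest distance is between Y and Z.

Y and Z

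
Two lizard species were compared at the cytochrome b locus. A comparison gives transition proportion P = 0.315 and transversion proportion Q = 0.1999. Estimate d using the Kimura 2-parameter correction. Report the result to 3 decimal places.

1.013

Under the Kimura two-parameter model, d = −½ ln(1 − 2P − Q) − ¼ ln(1 − 2Q).
1 − 2P − Q = 0.1701, giving −½ ln(0.1701) = 0.885684.
1 − 2Q = 0.6002, giving −¼ ln(0.6002) = 0.127623.
d = 0.885684 + 0.127623 = 1.013307.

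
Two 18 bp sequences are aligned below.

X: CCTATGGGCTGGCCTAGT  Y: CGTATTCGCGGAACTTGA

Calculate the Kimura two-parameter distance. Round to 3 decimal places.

0.723

Of 18 sites, 1 differences are transitions and 7 are transversions, so P = 1/18 ≈ 0.055556 and Q = 7/18 ≈ 0.388889.
Under the Kimura two-parameter model, d = −½ ln(1 − 2P − Q) − ¼ ln(1 − 2Q).
1 − 2P − Q = 0.499999, giving −½ ln(0.499999) = 0.346575.
1 − 2Q = 0.222222, giving −¼ ln(0.222222) = 0.376020.
d = 0.346575 + 0.376020 = 0.722595.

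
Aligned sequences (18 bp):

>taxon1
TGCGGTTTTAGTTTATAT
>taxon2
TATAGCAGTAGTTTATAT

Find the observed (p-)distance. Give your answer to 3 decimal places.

0.333

The sequences differ at 6 of 18 positions (sites 2, 3, 4, 6, 7, 8).
p = 6/18 = 0.333333… ≈ 0.333 (to 3 d.p.).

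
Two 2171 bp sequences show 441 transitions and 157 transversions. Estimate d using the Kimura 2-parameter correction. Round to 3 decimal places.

P = 441/2171 ≈ 0.203132 and Q = 157/2171 ≈ 0.072317.
Under the Kimura two-parameter model, d = −½ ln(1 − 2P − Q) − ¼ ln(1 − 2Q).
1 − 2P − Q = 0.521419, giving −½ ln(0.521419) = 0.325601.
1 − 2Q = 0.855366, giving −¼ ln(0.855366) = 0.039056.
d = 0.325601 + 0.039056 = 0.364657.

0.365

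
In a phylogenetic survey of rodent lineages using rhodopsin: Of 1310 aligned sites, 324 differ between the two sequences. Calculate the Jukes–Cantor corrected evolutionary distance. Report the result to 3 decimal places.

0.300

p = 324/1310 ≈ 0.247328.
d = −(3/4) ln(1 − 4p/3) = −0.75 ln(1 − 0.329771) = −0.75 ln(0.670229)
  = −0.75 × (-0.400136) = 0.300102 substitutions/site.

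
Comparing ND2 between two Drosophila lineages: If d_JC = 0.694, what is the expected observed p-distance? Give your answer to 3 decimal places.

0.453

p = (3/4)(1 − e^(−4d/3)) = 0.75 × (1 − e^(-0.925333)) = 0.75 × (1 − 0.396399) = 0.452701.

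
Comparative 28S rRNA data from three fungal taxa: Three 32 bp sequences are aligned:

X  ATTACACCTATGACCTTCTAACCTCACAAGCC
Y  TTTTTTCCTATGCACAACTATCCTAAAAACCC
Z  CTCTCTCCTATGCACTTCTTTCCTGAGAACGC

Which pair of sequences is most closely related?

Y and Z

X–Y: 12/32 differ, p = 0.375, d = 0.520.
X–Z: 12/32 differ, p = 0.375, d = 0.520.
Y–Z: 9/32 differ, p = 0.281, d = 0.353.
The smallest distance is between Y and Z.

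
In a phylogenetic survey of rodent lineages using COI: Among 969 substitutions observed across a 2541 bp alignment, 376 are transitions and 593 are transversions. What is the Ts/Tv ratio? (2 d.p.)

R = 376/593 = 0.634064… ≈ 0.63 (to 2 d.p.).

0.63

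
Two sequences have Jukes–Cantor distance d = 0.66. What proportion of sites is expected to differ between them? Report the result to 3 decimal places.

0.439

p = (3/4)(1 − e^(−4d/3)) = 0.75 × (1 − e^(-0.88)) = 0.75 × (1 − 0.414783) = 0.438913.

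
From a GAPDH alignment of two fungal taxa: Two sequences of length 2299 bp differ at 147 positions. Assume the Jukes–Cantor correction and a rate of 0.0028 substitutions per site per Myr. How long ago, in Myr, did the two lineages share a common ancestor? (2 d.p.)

11.93

p = 147/2299 ≈ 0.063941.
d = −(3/4) ln(1 − 4p/3) = −0.75 ln(1 − 0.085255) = −0.75 ln(0.914745)
  = −0.75 × (-0.089110) = 0.066833 substitutions/site.
Under a molecular clock d = 2μt, so t = d/(2μ) = 0.066833 / (2 × 0.0028) = 11.93 Myr.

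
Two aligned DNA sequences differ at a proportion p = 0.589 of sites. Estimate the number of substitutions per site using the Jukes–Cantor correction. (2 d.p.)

1.15

d = −(3/4) ln(1 − 4p/3) = −0.75 ln(1 − 0.785333) = −0.75 ln(0.214667)
  = −0.75 × (-1.538667) = 1.154000 substitutions/site.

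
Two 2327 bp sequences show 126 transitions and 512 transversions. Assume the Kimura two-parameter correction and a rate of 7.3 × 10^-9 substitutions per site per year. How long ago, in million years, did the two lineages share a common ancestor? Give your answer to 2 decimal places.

P = 126/2327 ≈ 0.054147 and Q = 512/2327 ≈ 0.220026.
Under the Kimura two-parameter model, d = −½ ln(1 − 2P − Q) − ¼ ln(1 − 2Q).
1 − 2P − Q = 0.67168, giving −½ ln(0.67168) = 0.198987.
1 − 2Q = 0.559948, giving −¼ ln(0.559948) = 0.144978.
d = 0.198987 + 0.144978 = 0.343965.
Under a molecular clock d = 2μt, so t = d/(2μ) = 0.343965 / (2 × 7.3 × 10^-9) = 23.56 million years.

23.56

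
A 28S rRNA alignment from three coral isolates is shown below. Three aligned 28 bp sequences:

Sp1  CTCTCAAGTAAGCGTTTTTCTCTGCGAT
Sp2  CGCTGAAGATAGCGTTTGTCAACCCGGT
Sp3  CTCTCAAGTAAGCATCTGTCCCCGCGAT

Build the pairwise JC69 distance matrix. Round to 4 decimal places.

Sp1–Sp2: 10/28 sites differ → p ≈ 0.357143, d = −0.75 ln(1 − 0.476191) = 0.484971 ≈ 0.4850.
Sp1–Sp3: 5/28 sites differ → p ≈ 0.178571, d = −0.75 ln(1 − 0.238095) = 0.203950 ≈ 0.2040.
Sp2–Sp3: 10/28 sites differ → p ≈ 0.357143, d = −0.75 ln(1 − 0.476191) = 0.484971 ≈ 0.4850.

d(Sp1,Sp2) = 0.4850, d(Sp1,Sp3) = 0.2040, d(Sp2,Sp3) = 0.4850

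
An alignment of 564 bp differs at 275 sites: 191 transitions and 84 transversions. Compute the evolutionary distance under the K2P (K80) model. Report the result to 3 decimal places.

P = 191/564 ≈ 0.338652 and Q = 84/564 ≈ 0.148936.
Under the Kimura two-parameter model, d = −½ ln(1 − 2P − Q) − ¼ ln(1 − 2Q).
1 − 2P − Q = 0.17376, giving −½ ln(0.17376) = 0.875040.
1 − 2Q = 0.702128, giving −¼ ln(0.702128) = 0.088410.
d = 0.875040 + 0.088410 = 0.963450.

0.963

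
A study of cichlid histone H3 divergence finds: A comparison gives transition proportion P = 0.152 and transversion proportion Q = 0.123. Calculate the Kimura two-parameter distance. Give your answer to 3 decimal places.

0.349

Under the Kimura two-parameter model, d = −½ ln(1 − 2P − Q) − ¼ ln(1 − 2Q).
1 − 2P − Q = 0.573, giving −½ ln(0.573) = 0.278435.
1 − 2Q = 0.754, giving −¼ ln(0.754) = 0.070591.
d = 0.278435 + 0.070591 = 0.349026.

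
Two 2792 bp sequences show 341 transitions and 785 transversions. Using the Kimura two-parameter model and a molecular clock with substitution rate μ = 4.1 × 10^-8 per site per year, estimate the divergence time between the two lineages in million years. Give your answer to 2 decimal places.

7.06

P = 341/2792 ≈ 0.122135 and Q = 785/2792 ≈ 0.28116.
Under the Kimura two-parameter model, d = −½ ln(1 − 2P − Q) − ¼ ln(1 − 2Q).
1 − 2P − Q = 0.47457, giving −½ ln(0.47457) = 0.372673.
1 − 2Q = 0.43768, giving −¼ ln(0.43768) = 0.206567.
d = 0.372673 + 0.206567 = 0.579240.
Under a molecular clock d = 2μt, so t = d/(2μ) = 0.579240 / (2 × 4.1 × 10^-8) = 7.06 million years.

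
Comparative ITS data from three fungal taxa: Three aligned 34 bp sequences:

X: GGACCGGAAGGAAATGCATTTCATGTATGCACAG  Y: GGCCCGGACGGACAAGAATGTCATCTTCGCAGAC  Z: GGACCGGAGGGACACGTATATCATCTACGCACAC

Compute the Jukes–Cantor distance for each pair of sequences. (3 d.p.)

d(X,Y) = 0.423, d(X,Z) = 0.282, d(Y,Z) = 0.241

X–Y: 11/34 sites differ → p ≈ 0.323529, d = −0.75 ln(1 − 0.431372) = 0.423397 ≈ 0.423.
X–Z: 8/34 sites differ → p ≈ 0.235294, d = −0.75 ln(1 − 0.313725) = 0.282358 ≈ 0.282.
Y–Z: 7/34 sites differ → p ≈ 0.205882, d = −0.75 ln(1 − 0.274509) = 0.240680 ≈ 0.241.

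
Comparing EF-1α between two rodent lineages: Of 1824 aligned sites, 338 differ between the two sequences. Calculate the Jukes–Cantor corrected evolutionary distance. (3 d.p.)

p = 338/1824 ≈ 0.185307.
d = −(3/4) ln(1 − 4p/3) = −0.75 ln(1 − 0.247076) = −0.75 ln(0.752924)
  = −0.75 × (-0.283791) = 0.212843 substitutions/site.

0.213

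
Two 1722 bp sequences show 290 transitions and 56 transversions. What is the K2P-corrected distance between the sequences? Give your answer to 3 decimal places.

0.247

P = 290/1722 ≈ 0.168409 and Q = 56/1722 ≈ 0.03252.
Under the Kimura two-parameter model, d = −½ ln(1 − 2P − Q) − ¼ ln(1 − 2Q).
1 − 2P − Q = 0.630662, giving −½ ln(0.630662) = 0.230493.
1 − 2Q = 0.93496, giving −¼ ln(0.93496) = 0.016813.
d = 0.230493 + 0.016813 = 0.247306.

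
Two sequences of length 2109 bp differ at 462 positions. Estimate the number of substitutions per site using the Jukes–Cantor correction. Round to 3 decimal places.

p = 462/2109 ≈ 0.219061.
d = −(3/4) ln(1 − 4p/3) = −0.75 ln(1 − 0.292081) = −0.75 ln(0.707919)
  = −0.75 × (-0.345426) = 0.259070 substitutions/site.

0.259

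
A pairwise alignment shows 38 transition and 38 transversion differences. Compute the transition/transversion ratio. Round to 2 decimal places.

1.00

R = 38/38 = 1.00.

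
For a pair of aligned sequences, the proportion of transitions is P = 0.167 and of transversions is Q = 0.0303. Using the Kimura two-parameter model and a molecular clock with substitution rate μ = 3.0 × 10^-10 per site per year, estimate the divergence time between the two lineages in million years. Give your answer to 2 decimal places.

403.57

Under the Kimura two-parameter model, d = −½ ln(1 − 2P − Q) − ¼ ln(1 − 2Q).
1 − 2P − Q = 0.6357, giving −½ ln(0.6357) = 0.226514.
1 − 2Q = 0.9394, giving −¼ ln(0.9394) = 0.015628.
d = 0.226514 + 0.015628 = 0.242142.
Under a molecular clock d = 2μt, so t = d/(2μ) = 0.242142 / (2 × 3.0 × 10^-10) = 403.57 million years.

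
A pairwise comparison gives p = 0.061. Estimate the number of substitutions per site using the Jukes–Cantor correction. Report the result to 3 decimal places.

0.064

d = −(3/4) ln(1 − 4p/3) = −0.75 ln(1 − 0.081333) = −0.75 ln(0.918667)
  = −0.75 × (-0.084832) = 0.063624 substitutions/site.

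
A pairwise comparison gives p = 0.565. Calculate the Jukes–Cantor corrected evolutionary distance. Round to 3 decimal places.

d = −(3/4) ln(1 − 4p/3) = −0.75 ln(1 − 0.753333) = −0.75 ln(0.246667)
  = −0.75 × (-1.399716) = 1.049787 substitutions/site.

1.050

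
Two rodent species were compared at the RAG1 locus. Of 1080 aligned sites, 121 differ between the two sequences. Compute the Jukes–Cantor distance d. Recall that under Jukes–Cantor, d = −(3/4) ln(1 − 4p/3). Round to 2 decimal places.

0.12

p = 121/1080 ≈ 0.112037.
d = −(3/4) ln(1 − 4p/3) = −0.75 ln(1 − 0.149383) = −0.75 ln(0.850617)
  = −0.75 × (-0.161793) = 0.121345 substitutions/site.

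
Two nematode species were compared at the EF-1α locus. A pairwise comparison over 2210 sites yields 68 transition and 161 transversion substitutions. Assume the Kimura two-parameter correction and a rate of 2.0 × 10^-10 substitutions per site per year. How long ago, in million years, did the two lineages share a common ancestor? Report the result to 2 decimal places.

278.82

P = 68/2210 ≈ 0.030769 and Q = 161/2210 ≈ 0.072851.
Under the Kimura two-parameter model, d = −½ ln(1 − 2P − Q) − ¼ ln(1 − 2Q).
1 − 2P − Q = 0.865611, giving −½ ln(0.865611) = 0.072160.
1 − 2Q = 0.854298, giving −¼ ln(0.854298) = 0.039369.
d = 0.072160 + 0.039369 = 0.111529.
Under a molecular clock d = 2μt, so t = d/(2μ) = 0.111529 / (2 × 2.0 × 10^-10) = 278.82 million years.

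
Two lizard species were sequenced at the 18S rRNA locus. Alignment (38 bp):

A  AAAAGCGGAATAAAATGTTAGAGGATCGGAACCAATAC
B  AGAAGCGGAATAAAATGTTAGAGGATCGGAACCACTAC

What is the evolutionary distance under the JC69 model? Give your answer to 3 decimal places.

0.055

The sequences differ at 2 of 38 sites (2, 35), so p = 2/38 ≈ 0.052632.
d = −(3/4) ln(1 − 4p/3) = −0.75 ln(1 − 0.070176) = −0.75 ln(0.929824)
  = −0.75 × (-0.072760) = 0.054570 substitutions/site.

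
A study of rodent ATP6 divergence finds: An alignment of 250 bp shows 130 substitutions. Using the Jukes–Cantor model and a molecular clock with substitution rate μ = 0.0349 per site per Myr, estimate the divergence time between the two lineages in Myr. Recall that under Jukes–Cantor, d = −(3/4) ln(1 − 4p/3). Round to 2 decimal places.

12.70

p = 130/250 = 0.52.
d = −(3/4) ln(1 − 4p/3) = −0.75 ln(1 − 0.693333) = −0.75 ln(0.306667)
  = −0.75 × (-1.181993) = 0.886495 substitutions/site.
Under a molecular clock d = 2μt, so t = d/(2μ) = 0.886495 / (2 × 0.0349) = 12.70 Myr.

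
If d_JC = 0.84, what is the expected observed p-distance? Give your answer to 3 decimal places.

0.505

p = (3/4)(1 − e^(−4d/3)) = 0.75 × (1 − e^(-1.12)) = 0.75 × (1 − 0.326280) = 0.505290.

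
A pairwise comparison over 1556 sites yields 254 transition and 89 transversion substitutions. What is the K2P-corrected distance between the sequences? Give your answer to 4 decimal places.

P = 254/1556 ≈ 0.163239 and Q = 89/1556 ≈ 0.057198.
Under the Kimura two-parameter model, d = −½ ln(1 − 2P − Q) − ¼ ln(1 − 2Q).
1 − 2P − Q = 0.616324, giving −½ ln(0.616324) = 0.241991.
1 − 2Q = 0.885604, giving −¼ ln(0.885604) = 0.030371.
d = 0.241991 + 0.030371 = 0.272362.

0.2724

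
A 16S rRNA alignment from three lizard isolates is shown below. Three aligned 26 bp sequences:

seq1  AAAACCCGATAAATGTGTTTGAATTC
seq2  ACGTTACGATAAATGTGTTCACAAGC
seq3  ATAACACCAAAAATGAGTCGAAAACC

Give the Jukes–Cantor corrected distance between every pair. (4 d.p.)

d(seq1,seq2) = 0.5393, d(seq1,seq3) = 0.5393, d(seq2,seq3) = 0.6228

seq1–seq2: 10/26 sites differ → p ≈ 0.384615, d = −0.75 ln(1 − 0.51282) = 0.539341 ≈ 0.5393.
seq1–seq3: 10/26 sites differ → p ≈ 0.384615, d = −0.75 ln(1 − 0.51282) = 0.539341 ≈ 0.5393.
seq2–seq3: 11/26 sites differ → p ≈ 0.423077, d = −0.75 ln(1 − 0.564103) = 0.622762 ≈ 0.6228.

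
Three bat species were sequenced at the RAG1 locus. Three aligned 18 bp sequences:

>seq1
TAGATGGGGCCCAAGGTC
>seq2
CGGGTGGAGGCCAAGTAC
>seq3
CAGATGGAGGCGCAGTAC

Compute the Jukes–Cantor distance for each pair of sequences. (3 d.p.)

seq1–seq2: 7/18 sites differ → p ≈ 0.388889, d = −0.75 ln(1 − 0.518519) = 0.548166 ≈ 0.548.
seq1–seq3: 7/18 sites differ → p ≈ 0.388889, d = −0.75 ln(1 − 0.518519) = 0.548166 ≈ 0.548.
seq2–seq3: 4/18 sites differ → p ≈ 0.222222, d = −0.75 ln(1 − 0.296296) = 0.263548 ≈ 0.264.

d(seq1,seq2) = 0.548, d(seq1,seq3) = 0.548, d(seq2,seq3) = 0.264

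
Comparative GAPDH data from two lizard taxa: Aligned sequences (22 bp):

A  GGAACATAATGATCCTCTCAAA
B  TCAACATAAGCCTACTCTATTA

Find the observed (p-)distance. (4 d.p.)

0.4091

The sequences differ at 9 of 22 positions (sites 1, 2, 10, 11, 12, 14, 19, 20, 21).
p = 9/22 = 0.409090… ≈ 0.4091 (to 4 d.p.).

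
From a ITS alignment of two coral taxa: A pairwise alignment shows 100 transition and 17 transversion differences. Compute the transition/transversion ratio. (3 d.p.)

R = 100/17 = 5.882352… ≈ 5.882 (to 3 d.p.).

5.882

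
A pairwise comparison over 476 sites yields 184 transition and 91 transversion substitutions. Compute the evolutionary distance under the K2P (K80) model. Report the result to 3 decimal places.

1.787

P = 184/476 ≈ 0.386555 and Q = 91/476 ≈ 0.191176.
Under the Kimura two-parameter model, d = −½ ln(1 − 2P − Q) − ¼ ln(1 − 2Q).
1 − 2P − Q = 0.035714, giving −½ ln(0.035714) = 1.666106.
1 − 2Q = 0.617648, giving −¼ ln(0.617648) = 0.120459.
d = 1.666106 + 0.120459 = 1.786565.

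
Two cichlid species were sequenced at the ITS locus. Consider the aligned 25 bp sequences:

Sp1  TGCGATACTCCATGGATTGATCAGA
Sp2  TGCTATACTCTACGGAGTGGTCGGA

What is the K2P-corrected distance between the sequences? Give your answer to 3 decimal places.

0.299

Of 25 sites, 4 differences are transitions and 2 are transversions, so P = 4/25 = 0.16 and Q = 2/25 = 0.08.
Under the Kimura two-parameter model, d = −½ ln(1 − 2P − Q) − ¼ ln(1 − 2Q).
1 − 2P − Q = 0.6, giving −½ ln(0.6) = 0.255413.
1 − 2Q = 0.84, giving −¼ ln(0.84) = 0.043588.
d = 0.255413 + 0.043588 = 0.299001.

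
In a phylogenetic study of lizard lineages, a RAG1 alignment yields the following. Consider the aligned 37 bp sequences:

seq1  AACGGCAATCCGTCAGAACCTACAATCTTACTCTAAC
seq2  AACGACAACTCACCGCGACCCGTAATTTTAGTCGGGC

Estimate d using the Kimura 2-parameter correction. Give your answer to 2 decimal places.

0.81

Of 37 sites, 13 differences are transitions and 3 are transversions, so P = 13/37 ≈ 0.351351 and Q = 3/37 ≈ 0.081081.
Under the Kimura two-parameter model, d = −½ ln(1 − 2P − Q) − ¼ ln(1 − 2Q).
1 − 2P − Q = 0.216217, giving −½ ln(0.216217) = 0.765736.
1 − 2Q = 0.837838, giving −¼ ln(0.837838) = 0.044233.
d = 0.765736 + 0.044233 = 0.809969.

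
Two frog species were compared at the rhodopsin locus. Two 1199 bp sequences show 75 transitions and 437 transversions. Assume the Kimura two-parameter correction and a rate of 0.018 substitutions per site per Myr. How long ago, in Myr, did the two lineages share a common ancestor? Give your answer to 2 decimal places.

P = 75/1199 ≈ 0.062552 and Q = 437/1199 ≈ 0.36447.
Under the Kimura two-parameter model, d = −½ ln(1 − 2P − Q) − ¼ ln(1 − 2Q).
1 − 2P − Q = 0.510426, giving −½ ln(0.510426) = 0.336255.
1 − 2Q = 0.27106, giving −¼ ln(0.27106) = 0.326354.
d = 0.336255 + 0.326354 = 0.662609.
Under a molecular clock d = 2μt, so t = d/(2μ) = 0.662609 / (2 × 0.018) = 18.41 Myr.

18.41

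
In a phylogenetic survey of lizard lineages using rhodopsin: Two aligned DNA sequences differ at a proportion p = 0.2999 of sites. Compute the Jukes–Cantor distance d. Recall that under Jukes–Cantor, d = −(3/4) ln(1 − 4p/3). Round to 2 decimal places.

d = −(3/4) ln(1 − 4p/3) = −0.75 ln(1 − 0.399867) = −0.75 ln(0.600133)
  = −0.75 × (-0.510604) = 0.382953 substitutions/site.

0.38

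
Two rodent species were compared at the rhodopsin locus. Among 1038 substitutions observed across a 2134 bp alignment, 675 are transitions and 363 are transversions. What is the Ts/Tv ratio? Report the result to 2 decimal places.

1.86

R = 675/363 = 1.859504… ≈ 1.86 (to 2 d.p.).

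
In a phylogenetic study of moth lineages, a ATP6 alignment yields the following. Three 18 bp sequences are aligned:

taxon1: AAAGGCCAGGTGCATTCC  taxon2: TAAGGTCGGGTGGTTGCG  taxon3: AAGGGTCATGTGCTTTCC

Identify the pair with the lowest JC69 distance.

taxon1–taxon2: 7/18 differ, p = 0.389, d = 0.548.
taxon1–taxon3: 4/18 differ, p = 0.222, d = 0.264.
taxon2–taxon3: 7/18 differ, p = 0.389, d = 0.548.
The smallest distance is between taxon1 and taxon3.

taxon1 and taxon3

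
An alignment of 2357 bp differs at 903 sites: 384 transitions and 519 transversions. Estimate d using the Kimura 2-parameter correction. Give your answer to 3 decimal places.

0.540

P = 384/2357 ≈ 0.162919 and Q = 519/2357 ≈ 0.220195.
Under the Kimura two-parameter model, d = −½ ln(1 − 2P − Q) − ¼ ln(1 − 2Q).
1 − 2P − Q = 0.453967, giving −½ ln(0.453967) = 0.394865.
1 − 2Q = 0.55961, giving −¼ ln(0.55961) = 0.145129.
d = 0.394865 + 0.145129 = 0.539994.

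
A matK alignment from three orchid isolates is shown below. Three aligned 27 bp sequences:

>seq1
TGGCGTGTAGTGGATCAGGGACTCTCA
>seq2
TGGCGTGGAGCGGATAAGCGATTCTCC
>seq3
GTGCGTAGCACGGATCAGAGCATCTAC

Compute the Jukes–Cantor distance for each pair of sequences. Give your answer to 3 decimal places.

d(seq1,seq2) = 0.264, d(seq1,seq3) = 0.673, d(seq2,seq3) = 0.511

seq1–seq2: 6/27 sites differ → p ≈ 0.222222, d = −0.75 ln(1 − 0.296296) = 0.263548 ≈ 0.264.
seq1–seq3: 12/27 sites differ → p ≈ 0.444444, d = −0.75 ln(1 − 0.592592) = 0.673455 ≈ 0.673.
seq2–seq3: 10/27 sites differ → p ≈ 0.37037, d = −0.75 ln(1 − 0.493827) = 0.510658 ≈ 0.511.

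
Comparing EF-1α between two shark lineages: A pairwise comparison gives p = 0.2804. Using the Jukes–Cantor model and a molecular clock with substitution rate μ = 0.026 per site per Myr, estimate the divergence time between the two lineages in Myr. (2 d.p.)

6.75

d = −(3/4) ln(1 − 4p/3) = −0.75 ln(1 − 0.373867) = −0.75 ln(0.626133)
  = −0.75 × (-0.468192) = 0.351144 substitutions/site.
Under a molecular clock d = 2μt, so t = d/(2μ) = 0.351144 / (2 × 0.026) = 6.75 Myr.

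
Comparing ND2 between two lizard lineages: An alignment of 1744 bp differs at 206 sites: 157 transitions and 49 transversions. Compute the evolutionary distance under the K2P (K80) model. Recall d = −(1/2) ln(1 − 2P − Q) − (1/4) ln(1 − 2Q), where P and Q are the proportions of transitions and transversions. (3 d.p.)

0.131

P = 157/1744 ≈ 0.090023 and Q = 49/1744 ≈ 0.028096.
Under the Kimura two-parameter model, d = −½ ln(1 − 2P − Q) − ¼ ln(1 − 2Q).
1 − 2P − Q = 0.791858, giving −½ ln(0.791858) = 0.116687.
1 − 2Q = 0.943808, giving −¼ ln(0.943808) = 0.014458.
d = 0.116687 + 0.014458 = 0.131145.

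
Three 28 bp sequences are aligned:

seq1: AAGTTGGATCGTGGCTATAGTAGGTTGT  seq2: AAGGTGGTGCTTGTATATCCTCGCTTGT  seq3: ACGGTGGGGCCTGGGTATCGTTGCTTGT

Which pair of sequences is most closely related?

seq2 and seq3

seq1–seq2: 10/28 differ, p = 0.357, d = 0.485.
seq1–seq3: 9/28 differ, p = 0.321, d = 0.420.
seq2–seq3: 7/28 differ, p = 0.250, d = 0.304.
The smallest distance is between seq2 and seq3.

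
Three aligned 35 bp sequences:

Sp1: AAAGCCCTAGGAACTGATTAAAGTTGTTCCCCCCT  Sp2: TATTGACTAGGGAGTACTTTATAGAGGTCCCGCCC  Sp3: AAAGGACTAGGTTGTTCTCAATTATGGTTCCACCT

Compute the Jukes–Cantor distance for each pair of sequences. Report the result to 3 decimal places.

Sp1–Sp2: 17/35 sites differ → p ≈ 0.485714, d = −0.75 ln(1 − 0.647619) = 0.782282 ≈ 0.782.
Sp1–Sp3: 14/35 sites differ → p = 0.4, d = −0.75 ln(1 − 0.533333) = 0.571605 ≈ 0.572.
Sp2–Sp3: 14/35 sites differ → p = 0.4, d = −0.75 ln(1 − 0.533333) = 0.571605 ≈ 0.572.

d(Sp1,Sp2) = 0.782, d(Sp1,Sp3) = 0.572, d(Sp2,Sp3) = 0.572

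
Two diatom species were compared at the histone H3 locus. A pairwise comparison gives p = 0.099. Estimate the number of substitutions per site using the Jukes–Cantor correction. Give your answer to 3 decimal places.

d = −(3/4) ln(1 − 4p/3) = −0.75 ln(1 − 0.132) = −0.75 ln(0.868)
  = −0.75 × (-0.141564) = 0.106173 substitutions/site.

0.106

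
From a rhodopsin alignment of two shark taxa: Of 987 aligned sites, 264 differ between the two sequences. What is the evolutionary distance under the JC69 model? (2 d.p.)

0.33

p = 264/987 ≈ 0.267477.
d = −(3/4) ln(1 − 4p/3) = −0.75 ln(1 − 0.356636) = −0.75 ln(0.643364)
  = −0.75 × (-0.441045) = 0.330784 substitutions/site.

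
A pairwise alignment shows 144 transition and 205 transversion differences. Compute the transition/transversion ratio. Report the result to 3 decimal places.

0.702

R = 144/205 = 0.702439… ≈ 0.702 (to 3 d.p.).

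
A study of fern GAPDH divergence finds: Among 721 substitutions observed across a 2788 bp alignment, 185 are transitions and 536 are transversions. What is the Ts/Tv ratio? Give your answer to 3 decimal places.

0.345

R = 185/536 = 0.345149… ≈ 0.345 (to 3 d.p.).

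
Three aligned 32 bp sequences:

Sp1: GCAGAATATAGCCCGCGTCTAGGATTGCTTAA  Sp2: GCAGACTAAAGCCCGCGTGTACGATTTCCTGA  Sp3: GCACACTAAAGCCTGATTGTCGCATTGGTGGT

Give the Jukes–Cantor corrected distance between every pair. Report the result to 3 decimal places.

Sp1–Sp2: 7/32 sites differ → p = 0.21875, d = −0.75 ln(1 − 0.291667) = 0.258631 ≈ 0.259.
Sp1–Sp3: 13/32 sites differ → p = 0.40625, d = −0.75 ln(1 − 0.541667) = 0.585119 ≈ 0.585.
Sp2–Sp3: 12/32 sites differ → p = 0.375, d = −0.75 ln(1 − 0.5) = 0.519860 ≈ 0.520.

d(Sp1,Sp2) = 0.259, d(Sp1,Sp3) = 0.585, d(Sp2,Sp3) = 0.520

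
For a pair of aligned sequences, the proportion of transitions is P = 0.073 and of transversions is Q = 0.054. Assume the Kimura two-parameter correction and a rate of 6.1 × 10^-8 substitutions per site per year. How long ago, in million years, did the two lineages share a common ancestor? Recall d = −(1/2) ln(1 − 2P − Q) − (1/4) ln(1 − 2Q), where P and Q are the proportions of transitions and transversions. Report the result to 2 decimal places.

Under the Kimura two-parameter model, d = −½ ln(1 − 2P − Q) − ¼ ln(1 − 2Q).
1 − 2P − Q = 0.8, giving −½ ln(0.8) = 0.111572.
1 − 2Q = 0.892, giving −¼ ln(0.892) = 0.028572.
d = 0.111572 + 0.028572 = 0.140144.
Under a molecular clock d = 2μt, so t = d/(2μ) = 0.140144 / (2 × 6.1 × 10^-8) = 1.15 million years.

1.15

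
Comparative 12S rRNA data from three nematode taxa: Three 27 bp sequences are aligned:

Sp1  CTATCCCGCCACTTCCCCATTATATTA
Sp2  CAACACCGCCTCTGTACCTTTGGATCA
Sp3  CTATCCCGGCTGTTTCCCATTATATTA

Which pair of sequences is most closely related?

Sp1–Sp2: 11/27 differ, p = 0.407, d = 0.588.
Sp1–Sp3: 4/27 differ, p = 0.148, d = 0.165.
Sp2–Sp3: 11/27 differ, p = 0.407, d = 0.588.
The smallest distance is between Sp1 and Sp3.

Sp1 and Sp3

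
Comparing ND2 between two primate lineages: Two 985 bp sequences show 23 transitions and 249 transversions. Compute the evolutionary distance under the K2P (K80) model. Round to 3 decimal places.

P = 23/985 ≈ 0.02335 and Q = 249/985 ≈ 0.252792.
Under the Kimura two-parameter model, d = −½ ln(1 − 2P − Q) − ¼ ln(1 − 2Q).
1 − 2P − Q = 0.700508, giving −½ ln(0.700508) = 0.177975.
1 − 2Q = 0.494416, giving −¼ ln(0.494416) = 0.176095.
d = 0.177975 + 0.176095 = 0.354070.

0.354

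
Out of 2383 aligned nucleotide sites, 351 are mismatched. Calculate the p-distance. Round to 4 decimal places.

p = 351/2383 = 0.147293… ≈ 0.1473 (to 4 d.p.).

0.1473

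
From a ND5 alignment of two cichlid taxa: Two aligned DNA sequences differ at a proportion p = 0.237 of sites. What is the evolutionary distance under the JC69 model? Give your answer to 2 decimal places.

d = −(3/4) ln(1 − 4p/3) = −0.75 ln(1 − 0.316) = −0.75 ln(0.684)
  = −0.75 × (-0.379797) = 0.284848 substitutions/site.

0.28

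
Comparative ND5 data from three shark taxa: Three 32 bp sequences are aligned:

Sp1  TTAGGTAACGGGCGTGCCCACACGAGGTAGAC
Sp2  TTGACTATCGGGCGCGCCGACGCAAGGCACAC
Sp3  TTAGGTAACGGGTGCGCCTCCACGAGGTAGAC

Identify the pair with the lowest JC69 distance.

Sp1 and Sp3

Sp1–Sp2: 10/32 differ, p = 0.313, d = 0.404.
Sp1–Sp3: 4/32 differ, p = 0.125, d = 0.137.
Sp2–Sp3: 11/32 differ, p = 0.344, d = 0.460.
The smallest distance is between Sp1 and Sp3.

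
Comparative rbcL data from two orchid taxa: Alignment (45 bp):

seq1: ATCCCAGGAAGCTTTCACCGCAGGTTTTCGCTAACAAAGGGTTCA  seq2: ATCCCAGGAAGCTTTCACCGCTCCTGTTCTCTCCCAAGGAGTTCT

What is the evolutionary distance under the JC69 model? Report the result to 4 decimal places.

0.2635

The sequences differ at 10 of 45 sites (22, 23, 24, 26, 30, 33, 34, 38, 40, 45), so p = 10/45 ≈ 0.222222.
d = −(3/4) ln(1 − 4p/3) = −0.75 ln(1 − 0.296296) = −0.75 ln(0.703704)
  = −0.75 × (-0.351397) = 0.263548 substitutions/site.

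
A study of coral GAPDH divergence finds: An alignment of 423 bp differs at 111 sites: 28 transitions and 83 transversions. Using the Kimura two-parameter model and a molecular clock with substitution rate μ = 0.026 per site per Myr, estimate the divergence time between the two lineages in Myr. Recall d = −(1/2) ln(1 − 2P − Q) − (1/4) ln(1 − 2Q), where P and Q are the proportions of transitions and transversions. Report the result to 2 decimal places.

P = 28/423 ≈ 0.066194 and Q = 83/423 ≈ 0.196217.
Under the Kimura two-parameter model, d = −½ ln(1 − 2P − Q) − ¼ ln(1 − 2Q).
1 − 2P − Q = 0.671395, giving −½ ln(0.671395) = 0.199199.
1 − 2Q = 0.607566, giving −¼ ln(0.607566) = 0.124574.
d = 0.199199 + 0.124574 = 0.323773.
Under a molecular clock d = 2μt, so t = d/(2μ) = 0.323773 / (2 × 0.026) = 6.23 Myr.

6.23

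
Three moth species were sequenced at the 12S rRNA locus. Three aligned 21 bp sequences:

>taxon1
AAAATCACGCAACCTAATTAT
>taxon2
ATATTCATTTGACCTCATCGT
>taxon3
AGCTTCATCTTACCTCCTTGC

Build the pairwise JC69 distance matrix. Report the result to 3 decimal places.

d(taxon1,taxon2) = 0.635, d(taxon1,taxon3) = 0.899, d(taxon2,taxon3) = 0.441

taxon1–taxon2: 9/21 sites differ → p ≈ 0.428571, d = −0.75 ln(1 − 0.571428) = 0.635472 ≈ 0.635.
taxon1–taxon3: 11/21 sites differ → p ≈ 0.52381, d = −0.75 ln(1 − 0.698413) = 0.899023 ≈ 0.899.
taxon2–taxon3: 7/21 sites differ → p ≈ 0.333333, d = −0.75 ln(1 − 0.444444) = 0.440839 ≈ 0.441.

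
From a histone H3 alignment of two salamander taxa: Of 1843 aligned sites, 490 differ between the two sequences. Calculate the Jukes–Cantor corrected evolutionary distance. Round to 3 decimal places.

p = 490/1843 ≈ 0.265871.
d = −(3/4) ln(1 − 4p/3) = −0.75 ln(1 − 0.354495) = −0.75 ln(0.645505)
  = −0.75 × (-0.437722) = 0.328292 substitutions/site.

0.328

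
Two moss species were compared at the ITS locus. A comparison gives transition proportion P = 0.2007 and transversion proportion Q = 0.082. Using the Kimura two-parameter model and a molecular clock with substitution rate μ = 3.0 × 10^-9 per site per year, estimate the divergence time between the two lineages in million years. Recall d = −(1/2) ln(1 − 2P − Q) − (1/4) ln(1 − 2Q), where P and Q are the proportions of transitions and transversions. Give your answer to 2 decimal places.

Under the Kimura two-parameter model, d = −½ ln(1 − 2P − Q) − ¼ ln(1 − 2Q).
1 − 2P − Q = 0.5166, giving −½ ln(0.5166) = 0.330243.
1 − 2Q = 0.836, giving −¼ ln(0.836) = 0.044782.
d = 0.330243 + 0.044782 = 0.375025.
Under a molecular clock d = 2μt, so t = d/(2μ) = 0.375025 / (2 × 3.0 × 10^-9) = 62.50 million years.

62.50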